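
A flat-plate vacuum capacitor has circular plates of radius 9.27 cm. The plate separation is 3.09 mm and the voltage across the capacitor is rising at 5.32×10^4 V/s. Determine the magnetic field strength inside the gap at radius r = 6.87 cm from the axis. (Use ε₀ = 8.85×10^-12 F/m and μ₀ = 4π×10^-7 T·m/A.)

6.58×10^-12 T

I_d = C dV/dt with C = ε₀πR²/d = 7.733×10^-11 F, so I_d = (7.733×10^-11)(5.32×10^4) = 4.114×10^-6 A.
For r < R the Ampère–Maxwell law gives B(2πr) = μ₀ I_d (r²/R²), so B = μ₀ I_d r/(2πR²) = (4π×10^-7)(4.114×10^-6)(0.0687)/(2π·0.0927²) = 6.58×10^-12 T.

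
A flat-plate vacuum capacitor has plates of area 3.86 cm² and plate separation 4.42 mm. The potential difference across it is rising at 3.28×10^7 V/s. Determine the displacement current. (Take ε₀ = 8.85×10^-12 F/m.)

E = V/d so dE/dt = (dV/dt)/d = 7.421×10^9 V/(m·s), and I_d = ε₀ A dE/dt = (8.85×10^-12)(3.86×10^-4)(7.421×10^9) = 2.54×10^-5 A.

2.54×10^-5 A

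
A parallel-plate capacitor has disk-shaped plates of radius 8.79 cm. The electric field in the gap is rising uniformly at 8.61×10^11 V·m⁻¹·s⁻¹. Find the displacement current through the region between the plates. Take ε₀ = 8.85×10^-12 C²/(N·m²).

I_d = ε₀ A (dE/dt) = (8.85×10^-12)(0.02427 m²)(8.61×10^11) = 0.185 A.

0.185 A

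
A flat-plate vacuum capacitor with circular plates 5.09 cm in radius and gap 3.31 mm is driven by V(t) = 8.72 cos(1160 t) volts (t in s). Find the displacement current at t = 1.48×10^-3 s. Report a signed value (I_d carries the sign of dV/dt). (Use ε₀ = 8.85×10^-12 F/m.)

-2.18×10^-7 A

C = ε₀A/d = (8.85×10^-12)(8.139×10^-3)/(3.31×10^-3) = 2.176×10^-11 F. dV/dt = V₀ω·−sin(ωt); at ωt = 1.7168 rad this factor is -0.9894.
I_d = C dV/dt = (2.176×10^-11)(8.72)(1160)(-0.9894) = -2.18×10^-7 A.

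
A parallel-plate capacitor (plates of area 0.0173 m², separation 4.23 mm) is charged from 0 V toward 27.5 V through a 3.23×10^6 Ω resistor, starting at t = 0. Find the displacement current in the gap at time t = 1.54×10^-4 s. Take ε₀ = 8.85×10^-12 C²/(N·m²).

2.28×10^-6 A

C = ε₀A/d = (8.85×10^-12)(0.0173)/(4.23×10^-3) = 3.620×10^-11 F and τ = RC = 1.169×10^-4 s. I_d in the gap equals the RC charging current.
I_d(t) = (V₀/R) e^(−t/τ) = 8.514×10^-6 · e^(−1.317) = 2.28×10^-6 A.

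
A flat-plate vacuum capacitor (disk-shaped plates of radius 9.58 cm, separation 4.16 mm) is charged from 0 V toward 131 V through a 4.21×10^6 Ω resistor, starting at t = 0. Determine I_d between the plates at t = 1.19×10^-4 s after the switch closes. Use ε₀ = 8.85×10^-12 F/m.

C = ε₀A/d = (8.85×10^-12)(0.02883)/(4.16×10^-3) = 6.133×10^-11 F and τ = RC = 2.582×10^-4 s. I_d in the gap equals the RC charging current.
I_d(t) = (V₀/R) e^(−t/τ) = 3.112×10^-5 · e^(−0.4609) = 1.96×10^-5 A.

1.96×10^-5 A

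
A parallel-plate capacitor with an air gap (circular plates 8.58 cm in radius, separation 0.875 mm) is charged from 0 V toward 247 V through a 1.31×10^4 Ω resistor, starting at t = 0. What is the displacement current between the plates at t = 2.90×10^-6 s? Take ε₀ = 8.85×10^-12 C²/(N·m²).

C = ε₀A/d = (8.85×10^-12)(0.02313)/(8.75×10^-4) = 2.339×10^-10 F and τ = RC = 3.064×10^-6 s. I_d in the gap equals the RC charging current.
I_d(t) = (V₀/R) e^(−t/τ) = 0.01885 · e^(−0.9465) = 7.32×10^-3 A.

7.32×10^-3 A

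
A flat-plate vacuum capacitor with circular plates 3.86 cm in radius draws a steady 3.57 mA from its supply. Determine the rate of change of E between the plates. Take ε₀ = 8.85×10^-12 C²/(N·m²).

8.62×10^10 V/(m·s)

The displacement current between the plates equals the conduction current, I_d = 3.57 mA.
Then dE/dt = I_d/(ε₀A) = 8.62×10^10 V/(m·s).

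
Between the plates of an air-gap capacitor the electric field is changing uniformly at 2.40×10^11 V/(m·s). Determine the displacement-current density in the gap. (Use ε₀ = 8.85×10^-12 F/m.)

2.12 A/m²

The displacement-current density is ε₀ ∂E/∂t = (8.85×10^-12)(2.40×10^11) = 2.12 A/m².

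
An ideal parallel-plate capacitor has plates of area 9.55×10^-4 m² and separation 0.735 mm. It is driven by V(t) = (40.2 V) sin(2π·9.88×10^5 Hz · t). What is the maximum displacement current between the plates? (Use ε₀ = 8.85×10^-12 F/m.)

(dE/dt)_max = V₀ω/d = 3.395×10^11 V/(m·s); ω = 2πf = 6.208×10^6 rad/s.
I_d,max = ε₀ A (dE/dt)_max = (8.85×10^-12)(9.55×10^-4)(3.395×10^11) = 2.87×10^-3 A.

2.87×10^-3 A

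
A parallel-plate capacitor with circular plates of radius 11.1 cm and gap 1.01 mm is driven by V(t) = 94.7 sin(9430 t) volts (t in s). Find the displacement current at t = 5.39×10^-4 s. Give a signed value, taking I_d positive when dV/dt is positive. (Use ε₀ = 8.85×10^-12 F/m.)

C = ε₀A/d = (8.85×10^-12)(0.03871)/(1.01×10^-3) = 3.392×10^-10 F. dV/dt = V₀ω·cos(ωt); at ωt = 5.08277 rad this factor is 0.3620.
I_d = C dV/dt = (3.392×10^-10)(94.7)(9430)(0.3620) = 1.10×10^-4 A.

1.10×10^-4 A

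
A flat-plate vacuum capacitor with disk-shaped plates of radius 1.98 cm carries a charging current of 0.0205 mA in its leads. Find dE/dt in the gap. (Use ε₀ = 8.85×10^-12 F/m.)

1.88×10^9 V/(m·s)

Charge continuity gives I_d = I = 2.05×10^-5 A between the plates.
Then dE/dt = I_d/(ε₀A) = 1.88×10^9 V/(m·s).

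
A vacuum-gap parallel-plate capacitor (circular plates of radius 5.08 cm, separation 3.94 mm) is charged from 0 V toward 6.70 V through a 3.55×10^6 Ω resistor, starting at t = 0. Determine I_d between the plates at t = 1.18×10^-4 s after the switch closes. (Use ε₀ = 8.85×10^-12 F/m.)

C = ε₀A/d = (8.85×10^-12)(8.107×10^-3)/(3.94×10^-3) = 1.821×10^-11 F, so τ = RC = 6.465×10^-5 s.
The conduction current is I(t) = (V₀/R) e^(−t/τ), and the displacement current between the plates equals it.
t/τ = 1.825; I_d = (6.70/3.55×10^6) · e^(−1.825) = (1.887×10^-6)(0.1612) = 3.04×10^-7 A.

3.04×10^-7 A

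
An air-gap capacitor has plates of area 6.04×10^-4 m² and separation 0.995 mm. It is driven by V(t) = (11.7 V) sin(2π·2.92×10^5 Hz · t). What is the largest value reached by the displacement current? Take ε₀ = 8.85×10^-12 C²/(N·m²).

(dE/dt)_max = V₀ω/d = 2.158×10^10 V/(m·s); ω = 2πf = 1.835×10^6 rad/s.
I_d,max = ε₀ A (dE/dt)_max = (8.85×10^-12)(6.04×10^-4)(2.158×10^10) = 1.15×10^-4 A.

1.15×10^-4 A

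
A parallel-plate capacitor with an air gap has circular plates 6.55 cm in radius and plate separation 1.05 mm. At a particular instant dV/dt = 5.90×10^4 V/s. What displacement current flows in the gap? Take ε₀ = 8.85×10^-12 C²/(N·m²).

6.70×10^-6 A

The displacement current equals the charging current C dV/dt. With C = ε₀A/d = (8.85×10^-12)(0.01348)/(1.05×10^-3) = 1.136×10^-10 F, I_d = (1.136×10^-10)(5.90×10^4) = 6.70×10^-6 A.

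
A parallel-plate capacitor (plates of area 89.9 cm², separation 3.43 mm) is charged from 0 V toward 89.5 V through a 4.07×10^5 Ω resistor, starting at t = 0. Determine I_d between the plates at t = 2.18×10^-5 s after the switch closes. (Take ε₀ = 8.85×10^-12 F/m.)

2.18×10^-5 A

C = ε₀A/d = (8.85×10^-12)(8.99×10^-3)/(3.43×10^-3) = 2.320×10^-11 F and τ = RC = 9.442×10^-6 s. I_d in the gap equals the RC charging current.
I_d(t) = (V₀/R) e^(−t/τ) = 2.199×10^-4 · e^(−2.309) = 2.18×10^-5 A.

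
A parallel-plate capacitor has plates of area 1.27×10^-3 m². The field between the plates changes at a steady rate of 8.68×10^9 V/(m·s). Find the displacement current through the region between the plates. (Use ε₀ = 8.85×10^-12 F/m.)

9.76×10^-5 A

With a uniform field, Φ_E = EA, so I_d = ε₀ A dE/dt = 9.76×10^-5 A.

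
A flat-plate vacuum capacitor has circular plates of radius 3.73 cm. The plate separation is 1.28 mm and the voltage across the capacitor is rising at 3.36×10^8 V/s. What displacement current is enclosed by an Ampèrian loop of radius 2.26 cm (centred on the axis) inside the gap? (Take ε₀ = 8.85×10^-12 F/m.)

With E = V/d, dE/dt = 2.625×10^11 V/(m·s) and πR² = 4.371×10^-3 m², giving I_d = ε₀ πR² dE/dt = 0.01015 A.
The field is uniform, so I_d,enc = I_d (r/R)² = (0.01015)(2.26/3.73)² = 3.73×10^-3 A.

3.73×10^-3 A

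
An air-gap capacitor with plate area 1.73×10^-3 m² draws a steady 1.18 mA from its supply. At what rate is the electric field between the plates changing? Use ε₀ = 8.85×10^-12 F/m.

Charge continuity gives I_d = I = 1.18×10^-3 A between the plates.
Then dE/dt = I_d/(ε₀A) = 7.71×10^10 V/(m·s).

7.71×10^10 V/(m·s)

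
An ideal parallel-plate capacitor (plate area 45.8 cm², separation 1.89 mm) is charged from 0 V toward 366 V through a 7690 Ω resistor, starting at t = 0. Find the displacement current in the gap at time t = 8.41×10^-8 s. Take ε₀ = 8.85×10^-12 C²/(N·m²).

0.0286 A

C = ε₀A/d = (8.85×10^-12)(4.58×10^-3)/(1.89×10^-3) = 2.145×10^-11 F and τ = RC = 1.650×10^-7 s. I_d in the gap equals the RC charging current.
I_d(t) = (V₀/R) e^(−t/τ) = 0.04759 · e^(−0.5097) = 0.0286 A.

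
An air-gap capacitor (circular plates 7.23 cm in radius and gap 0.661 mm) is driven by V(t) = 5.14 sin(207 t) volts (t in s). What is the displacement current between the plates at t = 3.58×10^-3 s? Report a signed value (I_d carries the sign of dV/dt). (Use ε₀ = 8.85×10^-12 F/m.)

1.73×10^-7 A

dV/dt = (5.14)(207)·cos(0.74106) = 785.0 V/s.
I_d = C dV/dt with C = ε₀A/d = (8.85×10^-12)(0.01642)/(6.61×10^-4) = 2.198×10^-10 F, so I_d = (2.198×10^-10)(785.0) = 1.73×10^-7 A.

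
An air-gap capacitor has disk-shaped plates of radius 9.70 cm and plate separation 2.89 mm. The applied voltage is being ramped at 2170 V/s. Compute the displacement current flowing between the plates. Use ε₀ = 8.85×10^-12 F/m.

The field between the plates is E = V/d, so dE/dt = (2170)/(2.89×10^-3 m) = 7.509×10^5 V/(m·s).
I_d = ε₀ A (dE/dt) = (8.85×10^-12)(0.02956)(7.509×10^5) = 1.96×10^-7 A.

1.96×10^-7 A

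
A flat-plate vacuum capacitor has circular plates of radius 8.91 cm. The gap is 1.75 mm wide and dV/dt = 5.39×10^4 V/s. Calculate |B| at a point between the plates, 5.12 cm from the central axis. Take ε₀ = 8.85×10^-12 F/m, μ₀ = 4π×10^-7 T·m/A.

8.77×10^-12 T

With E = V/d, dE/dt = 3.080×10^7 V/(m·s) and πR² = 0.02494 m², giving I_d = ε₀ πR² dE/dt = 6.798×10^-6 A.
An Ampèrian loop of radius r encloses a fraction (r/R)² of I_d. Then B·2πr = μ₀ I_d (r/R)², giving B = μ₀ I_d r/(2πR²) = 8.77×10^-12 T.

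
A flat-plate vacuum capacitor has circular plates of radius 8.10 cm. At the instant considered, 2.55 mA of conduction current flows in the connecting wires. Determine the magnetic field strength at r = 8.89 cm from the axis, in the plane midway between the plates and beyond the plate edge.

5.74×10^-9 T

By continuity the displacement current in the gap matches the conduction current: I_d = 2.55×10^-3 A.
With r > R the enclosed displacement current is the full I_d; B = μ₀ I_d / (2πr) = 5.74×10^-9 T.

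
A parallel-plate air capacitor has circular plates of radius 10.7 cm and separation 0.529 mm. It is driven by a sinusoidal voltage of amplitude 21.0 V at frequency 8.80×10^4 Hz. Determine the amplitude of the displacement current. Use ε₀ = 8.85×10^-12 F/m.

(dE/dt)_max = V₀ω/d = 2.195×10^10 V/(m·s); ω = 2πf = 5.529×10^5 rad/s.
I_d,max = ε₀ A (dE/dt)_max = (8.85×10^-12)(0.03597)(2.195×10^10) = 6.99×10^-3 A.

6.99×10^-3 A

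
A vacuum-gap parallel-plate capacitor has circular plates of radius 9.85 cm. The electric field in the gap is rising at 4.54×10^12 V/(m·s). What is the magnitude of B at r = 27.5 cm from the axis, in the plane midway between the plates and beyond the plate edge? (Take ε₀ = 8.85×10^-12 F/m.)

Total displacement current: I_d = ε₀(πR²)(dE/dt) = (8.85×10^-12)(0.03048)(4.54×10^12) = 1.225 A.
With r > R the enclosed displacement current is the full I_d; B = μ₀ I_d / (2πr) = 8.91×10^-7 T.

8.91×10^-7 T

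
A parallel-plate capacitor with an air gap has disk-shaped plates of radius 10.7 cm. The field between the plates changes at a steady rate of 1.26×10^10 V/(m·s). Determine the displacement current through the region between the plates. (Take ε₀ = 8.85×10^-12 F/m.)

4.01×10^-3 A

With a uniform field, Φ_E = EA, so I_d = ε₀ A dE/dt = 4.01×10^-3 A.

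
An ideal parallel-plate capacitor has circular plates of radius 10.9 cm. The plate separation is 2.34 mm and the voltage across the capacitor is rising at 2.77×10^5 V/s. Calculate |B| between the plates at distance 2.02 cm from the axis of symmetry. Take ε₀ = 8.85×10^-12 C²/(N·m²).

With E = V/d, dE/dt = 1.184×10^8 V/(m·s) and πR² = 0.03733 m², giving I_d = ε₀ πR² dE/dt = 3.912×10^-5 A.
∮B·dl = μ₀ I_d,enc with I_d,enc = I_d r²/R² = 1.344×10^-6 A; so B = μ₀ I_d,enc/(2πr) = 1.33×10^-11 T.

1.33×10^-11 T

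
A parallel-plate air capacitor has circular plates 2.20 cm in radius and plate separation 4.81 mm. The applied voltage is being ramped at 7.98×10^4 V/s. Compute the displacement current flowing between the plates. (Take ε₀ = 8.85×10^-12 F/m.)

2.23×10^-7 A

The displacement current equals the charging current C dV/dt. With C = ε₀A/d = (8.85×10^-12)(1.521×10^-3)/(4.81×10^-3) = 2.799×10^-12 F, I_d = (2.799×10^-12)(7.98×10^4) = 2.23×10^-7 A.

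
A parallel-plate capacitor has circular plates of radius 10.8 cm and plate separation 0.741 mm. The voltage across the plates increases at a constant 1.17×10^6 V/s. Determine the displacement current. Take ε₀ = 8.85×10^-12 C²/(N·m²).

The field between the plates is E = V/d, so dE/dt = (1.17×10^6)/(7.41×10^-4 m) = 1.579×10^9 V/(m·s).
I_d = ε₀ A (dE/dt) = (8.85×10^-12)(0.03664)(1.579×10^9) = 5.12×10^-4 A.

5.12×10^-4 A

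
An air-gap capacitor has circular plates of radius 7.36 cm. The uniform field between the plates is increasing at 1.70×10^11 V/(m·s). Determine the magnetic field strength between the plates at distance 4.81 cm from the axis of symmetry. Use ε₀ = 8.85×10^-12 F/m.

Total displacement current: I_d = ε₀(πR²)(dE/dt) = (8.85×10^-12)(0.01702)(1.70×10^11) = 0.02561 A.
For r < R the Ampère–Maxwell law gives B(2πr) = μ₀ I_d (r²/R²), so B = μ₀ I_d r/(2πR²) = (4π×10^-7)(0.02561)(0.0481)/(2π·0.0736²) = 4.55×10^-8 T.

4.55×10^-8 T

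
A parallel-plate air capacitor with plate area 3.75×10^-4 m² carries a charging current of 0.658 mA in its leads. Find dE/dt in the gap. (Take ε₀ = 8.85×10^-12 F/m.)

1.98×10^11 V/(m·s)

The displacement current between the plates equals the conduction current, I_d = 0.658 mA.
Since I_d = ε₀ A dE/dt, dE/dt = I_d/(ε₀A) = (6.58×10^-4)/((8.85×10^-12)(3.75×10^-4)) = 1.98×10^11 V/(m·s).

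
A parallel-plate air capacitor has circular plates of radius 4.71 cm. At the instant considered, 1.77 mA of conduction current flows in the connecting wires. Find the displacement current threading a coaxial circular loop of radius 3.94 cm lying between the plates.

No conduction current crosses the gap, so I_d there equals the 1.77×10^-3 A in the leads.
The field is uniform, so I_d,enc = I_d (r/R)² = (1.77×10^-3)(3.94/4.71)² = 1.24×10^-3 A.

1.24×10^-3 A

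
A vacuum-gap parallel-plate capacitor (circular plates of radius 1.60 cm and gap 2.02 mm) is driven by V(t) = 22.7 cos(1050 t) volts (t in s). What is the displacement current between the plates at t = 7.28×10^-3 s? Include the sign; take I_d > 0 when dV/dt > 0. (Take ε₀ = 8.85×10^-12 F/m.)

dV/dt = (22.7)(1050)·−sin(7.644) = -2.331×10^4 V/s.
I_d = C dV/dt with C = ε₀A/d = (8.85×10^-12)(8.042×10^-4)/(2.02×10^-3) = 3.523×10^-12 F, so I_d = (3.523×10^-12)(-2.331×10^4) = -8.21×10^-8 A.

-8.21×10^-8 A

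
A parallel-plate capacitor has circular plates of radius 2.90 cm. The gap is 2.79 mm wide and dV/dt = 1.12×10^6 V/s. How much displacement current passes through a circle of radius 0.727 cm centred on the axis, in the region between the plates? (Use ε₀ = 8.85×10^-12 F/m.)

5.90×10^-7 A

With E = V/d, dE/dt = 4.014×10^8 V/(m·s) and πR² = 2.642×10^-3 m², giving I_d = ε₀ πR² dE/dt = 9.385×10^-6 A.
Through an area πr² the displacement current is I_d·(πr²/πR²) = I_d (r/R)² = 5.90×10^-7 A.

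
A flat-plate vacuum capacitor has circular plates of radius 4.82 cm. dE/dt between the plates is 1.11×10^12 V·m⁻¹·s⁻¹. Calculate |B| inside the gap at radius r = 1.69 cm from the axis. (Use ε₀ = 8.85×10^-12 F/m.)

I_d = ε₀ dΦ_E/dt = ε₀ πR² (dE/dt) = (8.85×10^-12)(7.299×10^-3)(1.11×10^12) = 0.07170 A through the full plate area.
For r < R the Ampère–Maxwell law gives B(2πr) = μ₀ I_d (r²/R²), so B = μ₀ I_d r/(2πR²) = (4π×10^-7)(0.07170)(0.0169)/(2π·0.0482²) = 1.04×10^-7 T.

1.04×10^-7 T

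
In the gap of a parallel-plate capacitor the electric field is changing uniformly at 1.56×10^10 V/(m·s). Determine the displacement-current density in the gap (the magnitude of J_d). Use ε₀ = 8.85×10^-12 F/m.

J_d = ε₀ dE/dt = (8.85×10^-12)(1.56×10^10) = 0.138 A/m².

0.138 A/m²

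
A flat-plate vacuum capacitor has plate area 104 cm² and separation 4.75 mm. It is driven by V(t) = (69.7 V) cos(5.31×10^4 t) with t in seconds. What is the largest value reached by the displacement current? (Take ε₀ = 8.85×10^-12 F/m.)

7.17×10^-5 A

(dE/dt)_max = V₀ω/d = 7.792×10^8 V/(m·s); ω = 5.31×10^4 rad/s.
I_d,max = ε₀ A (dE/dt)_max = (8.85×10^-12)(0.0104)(7.792×10^8) = 7.17×10^-5 A.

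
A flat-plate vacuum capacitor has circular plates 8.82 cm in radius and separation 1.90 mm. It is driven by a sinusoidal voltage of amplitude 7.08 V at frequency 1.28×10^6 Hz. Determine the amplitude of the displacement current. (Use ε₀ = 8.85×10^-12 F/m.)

C = ε₀A/d = (8.85×10^-12)(0.02444)/(1.90×10^-3) = 1.138×10^-10 F; ω = 2πf = 8.042×10^6 rad/s.
I_d = C dV/dt, so |I_d|_max = C V₀ ω = (1.138×10^-10)(7.08)(8.042×10^6) = 6.48×10^-3 A.

6.48×10^-3 A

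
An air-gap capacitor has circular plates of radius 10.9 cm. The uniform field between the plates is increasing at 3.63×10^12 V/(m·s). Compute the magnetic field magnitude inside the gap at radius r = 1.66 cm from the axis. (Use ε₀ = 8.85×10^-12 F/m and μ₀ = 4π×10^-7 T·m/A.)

I_d = ε₀ dΦ_E/dt = ε₀ πR² (dE/dt) = (8.85×10^-12)(0.03733)(3.63×10^12) = 1.199 A through the full plate area.
For r < R the Ampère–Maxwell law gives B(2πr) = μ₀ I_d (r²/R²), so B = μ₀ I_d r/(2πR²) = (4π×10^-7)(1.199)(0.0166)/(2π·0.109²) = 3.35×10^-7 T.

3.35×10^-7 T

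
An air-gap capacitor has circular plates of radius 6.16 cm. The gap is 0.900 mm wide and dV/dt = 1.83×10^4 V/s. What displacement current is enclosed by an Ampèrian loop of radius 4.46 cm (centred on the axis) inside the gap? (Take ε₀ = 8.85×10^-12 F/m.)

dE/dt = (dV/dt)/d = 2.033×10^7 V/(m·s); I_d = ε₀(πR²)(dE/dt) = (8.85×10^-12)(0.01192)(2.033×10^7) = 2.145×10^-6 A.
The field is uniform, so I_d,enc = I_d (r/R)² = (2.145×10^-6)(4.46/6.16)² = 1.12×10^-6 A.

1.12×10^-6 A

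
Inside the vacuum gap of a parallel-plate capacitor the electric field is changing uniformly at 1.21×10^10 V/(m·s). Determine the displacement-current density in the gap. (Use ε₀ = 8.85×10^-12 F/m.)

The displacement-current density is ε₀ ∂E/∂t = (8.85×10^-12)(1.21×10^10) = 0.107 A/m².

0.107 A/m²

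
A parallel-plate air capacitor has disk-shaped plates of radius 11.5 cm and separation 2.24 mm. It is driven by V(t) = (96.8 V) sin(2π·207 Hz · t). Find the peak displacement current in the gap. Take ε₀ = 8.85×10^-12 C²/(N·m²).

C = ε₀A/d = (8.85×10^-12)(0.04155)/(2.24×10^-3) = 1.642×10^-10 F; ω = 2πf = 1301 rad/s.
I_d = C dV/dt, so |I_d|_max = C V₀ ω = (1.642×10^-10)(96.8)(1301) = 2.07×10^-5 A.

2.07×10^-5 A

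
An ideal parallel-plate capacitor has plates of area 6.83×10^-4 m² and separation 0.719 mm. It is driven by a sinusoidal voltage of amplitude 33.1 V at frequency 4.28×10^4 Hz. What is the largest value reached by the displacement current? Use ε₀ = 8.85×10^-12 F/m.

7.48×10^-5 A

C = ε₀A/d = (8.85×10^-12)(6.83×10^-4)/(7.19×10^-4) = 8.407×10^-12 F; ω = 2πf = 2.689×10^5 rad/s.
I_d = C dV/dt, so |I_d|_max = C V₀ ω = (8.407×10^-12)(33.1)(2.689×10^5) = 7.48×10^-5 A.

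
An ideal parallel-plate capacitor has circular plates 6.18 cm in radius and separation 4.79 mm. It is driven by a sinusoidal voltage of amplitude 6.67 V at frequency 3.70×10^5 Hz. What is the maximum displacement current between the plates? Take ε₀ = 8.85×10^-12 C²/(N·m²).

The displacement current equals the conduction current C dV/dt, which peaks at C V₀ ω.
With C = ε₀A/d = (8.85×10^-12)(0.01200)/(4.79×10^-3) = 2.217×10^-11 F and ω = 2πf = 2.325×10^6 rad/s, I_d,max = (2.217×10^-11)(6.67)(2.325×10^6) = 3.44×10^-4 A.

3.44×10^-4 A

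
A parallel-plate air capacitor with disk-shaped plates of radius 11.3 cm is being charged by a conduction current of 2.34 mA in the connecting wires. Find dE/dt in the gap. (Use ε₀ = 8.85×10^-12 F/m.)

6.59×10^9 V/(m·s)

The displacement current between the plates equals the conduction current, I_d = 2.34 mA.
Since I_d = ε₀ A dE/dt, dE/dt = I_d/(ε₀A) = (2.34×10^-3)/((8.85×10^-12)(0.04011)) = 6.59×10^9 V/(m·s).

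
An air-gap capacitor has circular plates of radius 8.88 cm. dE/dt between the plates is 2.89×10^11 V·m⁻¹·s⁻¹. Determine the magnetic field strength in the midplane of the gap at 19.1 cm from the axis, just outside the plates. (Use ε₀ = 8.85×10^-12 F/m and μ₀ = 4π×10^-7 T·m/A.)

6.63×10^-8 T

Through the whole plate area (πR² = 0.02477 m²), I_d = ε₀ πR² dE/dt = 0.06335 A.
For r ≥ R the full I_d is enclosed: B = μ₀ I_d/(2πr) = (4π×10^-7)(0.06335)/(2π·0.191) = 6.63×10^-8 T.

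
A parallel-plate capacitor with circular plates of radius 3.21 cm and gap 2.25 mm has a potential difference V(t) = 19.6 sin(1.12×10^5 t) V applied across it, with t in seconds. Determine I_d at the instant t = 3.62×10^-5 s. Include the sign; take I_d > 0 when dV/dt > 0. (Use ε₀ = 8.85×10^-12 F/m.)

dV/dt = (19.6)(1.12×10^5)·cos(4.0544) = -1.342×10^6 V/s.
I_d = C dV/dt with C = ε₀A/d = (8.85×10^-12)(3.237×10^-3)/(2.25×10^-3) = 1.273×10^-11 F, so I_d = (1.273×10^-11)(-1.342×10^6) = -1.71×10^-5 A.

-1.71×10^-5 A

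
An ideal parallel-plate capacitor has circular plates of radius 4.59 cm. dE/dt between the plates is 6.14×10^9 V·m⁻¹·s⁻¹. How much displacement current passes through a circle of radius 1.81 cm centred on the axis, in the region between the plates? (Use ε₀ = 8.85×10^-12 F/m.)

Total displacement current: I_d = ε₀(πR²)(dE/dt) = (8.85×10^-12)(6.619×10^-3)(6.14×10^9) = 3.597×10^-4 A.
Since J_d is uniform, the enclosed fraction is (r/R)² = 0.1555, giving I_d,enc = 5.59×10^-5 A.

5.59×10^-5 A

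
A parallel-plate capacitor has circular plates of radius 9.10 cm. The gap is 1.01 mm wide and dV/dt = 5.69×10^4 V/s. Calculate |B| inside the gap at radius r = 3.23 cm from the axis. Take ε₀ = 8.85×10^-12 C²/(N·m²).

I_d = C dV/dt with C = ε₀πR²/d = 2.280×10^-10 F, so I_d = (2.280×10^-10)(5.69×10^4) = 1.297×10^-5 A.
For r < R the Ampère–Maxwell law gives B(2πr) = μ₀ I_d (r²/R²), so B = μ₀ I_d r/(2πR²) = (4π×10^-7)(1.297×10^-5)(0.0323)/(2π·0.0910²) = 1.01×10^-11 T.

1.01×10^-11 T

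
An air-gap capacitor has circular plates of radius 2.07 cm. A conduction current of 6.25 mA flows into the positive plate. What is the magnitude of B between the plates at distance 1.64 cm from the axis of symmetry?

4.78×10^-8 T

Between the plates the displacement current equals the wire current: I_d = 6.25 mA = 6.25×10^-3 A.
An Ampèrian loop of radius r encloses a fraction (r/R)² of I_d. Then B·2πr = μ₀ I_d (r/R)², giving B = μ₀ I_d r/(2πR²) = 4.78×10^-8 T.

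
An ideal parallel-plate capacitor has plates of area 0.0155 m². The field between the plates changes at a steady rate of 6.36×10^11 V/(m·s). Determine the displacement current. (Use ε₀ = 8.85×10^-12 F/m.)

I_d = ε₀ A (dE/dt) = (8.85×10^-12)(0.0155 m²)(6.36×10^11) = 0.0872 A.

0.0872 A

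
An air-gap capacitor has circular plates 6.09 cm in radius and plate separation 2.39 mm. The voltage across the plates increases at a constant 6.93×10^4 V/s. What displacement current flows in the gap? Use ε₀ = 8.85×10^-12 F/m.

2.99×10^-6 A

E = V/d so dE/dt = (dV/dt)/d = 2.900×10^7 V/(m·s), and I_d = ε₀ A dE/dt = (8.85×10^-12)(0.01165)(2.900×10^7) = 2.99×10^-6 A.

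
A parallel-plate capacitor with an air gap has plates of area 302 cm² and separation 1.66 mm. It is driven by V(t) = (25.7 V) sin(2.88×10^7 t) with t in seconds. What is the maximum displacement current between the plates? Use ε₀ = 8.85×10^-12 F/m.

(dE/dt)_max = V₀ω/d = 4.459×10^11 V/(m·s); ω = 2.88×10^7 rad/s.
I_d,max = ε₀ A (dE/dt)_max = (8.85×10^-12)(0.0302)(4.459×10^11) = 0.119 A.

0.119 A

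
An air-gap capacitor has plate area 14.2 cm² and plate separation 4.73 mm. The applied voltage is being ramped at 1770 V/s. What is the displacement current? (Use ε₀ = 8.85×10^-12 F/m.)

C = ε₀A/d = (8.85×10^-12)(1.42×10^-3)/(4.73×10^-3) = 2.657×10^-12 F.
I_d = C dV/dt = (2.657×10^-12)(1770) = 4.70×10^-9 A.

4.70×10^-9 A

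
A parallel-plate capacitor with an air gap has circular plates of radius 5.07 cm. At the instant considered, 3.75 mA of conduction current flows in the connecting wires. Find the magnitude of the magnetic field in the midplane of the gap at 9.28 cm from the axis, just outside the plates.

8.08×10^-9 T

No conduction current crosses the gap, so I_d there equals the 3.75×10^-3 A in the leads.
With r > R the enclosed displacement current is the full I_d; B = μ₀ I_d / (2πr) = 8.08×10^-9 T.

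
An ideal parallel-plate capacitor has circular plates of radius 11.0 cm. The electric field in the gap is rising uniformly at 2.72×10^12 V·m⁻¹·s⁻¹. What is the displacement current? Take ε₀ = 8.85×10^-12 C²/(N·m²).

The displacement current is ε₀ times dΦ_E/dt = ε₀ A dE/dt = (8.85×10^-12)(0.03801)(2.72×10^12) = 0.915 A.

0.915 A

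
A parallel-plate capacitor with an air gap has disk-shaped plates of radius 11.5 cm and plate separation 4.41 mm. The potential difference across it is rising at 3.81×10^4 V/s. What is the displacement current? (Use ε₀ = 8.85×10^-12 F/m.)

3.18×10^-6 A

E = V/d so dE/dt = (dV/dt)/d = 8.639×10^6 V/(m·s), and I_d = ε₀ A dE/dt = (8.85×10^-12)(0.04155)(8.639×10^6) = 3.18×10^-6 A.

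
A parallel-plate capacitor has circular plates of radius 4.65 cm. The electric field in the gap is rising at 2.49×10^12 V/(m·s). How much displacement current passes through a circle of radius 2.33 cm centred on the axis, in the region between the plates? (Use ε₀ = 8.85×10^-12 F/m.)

0.0376 A

Through the whole plate area (πR² = 6.793×10^-3 m²), I_d = ε₀ πR² dE/dt = 0.1497 A.
The field is uniform, so I_d,enc = I_d (r/R)² = (0.1497)(2.33/4.65)² = 0.0376 A.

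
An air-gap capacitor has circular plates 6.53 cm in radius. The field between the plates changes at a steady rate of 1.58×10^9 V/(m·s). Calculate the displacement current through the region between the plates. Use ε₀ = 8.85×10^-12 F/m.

1.87×10^-4 A

I_d = ε₀ A (dE/dt) = (8.85×10^-12)(0.01340 m²)(1.58×10^9) = 1.87×10^-4 A.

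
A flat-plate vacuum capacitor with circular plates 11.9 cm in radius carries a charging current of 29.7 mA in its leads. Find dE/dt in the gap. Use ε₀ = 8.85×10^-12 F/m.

Charge continuity gives I_d = I = 0.0297 A between the plates.
Since I_d = ε₀ A dE/dt, dE/dt = I_d/(ε₀A) = (0.0297)/((8.85×10^-12)(0.04449)) = 7.54×10^10 V/(m·s).

7.54×10^10 V/(m·s)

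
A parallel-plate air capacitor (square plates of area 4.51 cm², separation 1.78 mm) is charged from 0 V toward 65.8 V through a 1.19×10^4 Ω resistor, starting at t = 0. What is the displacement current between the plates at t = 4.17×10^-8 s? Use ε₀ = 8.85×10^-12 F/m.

1.16×10^-3 A

C = ε₀A/d = (8.85×10^-12)(4.51×10^-4)/(1.78×10^-3) = 2.242×10^-12 F, so τ = RC = 2.668×10^-8 s.
The conduction current is I(t) = (V₀/R) e^(−t/τ), and the displacement current between the plates equals it.
t/τ = 1.563; I_d = (65.8/1.19×10^4) · e^(−1.563) = (5.529×10^-3)(0.2095) = 1.16×10^-3 A.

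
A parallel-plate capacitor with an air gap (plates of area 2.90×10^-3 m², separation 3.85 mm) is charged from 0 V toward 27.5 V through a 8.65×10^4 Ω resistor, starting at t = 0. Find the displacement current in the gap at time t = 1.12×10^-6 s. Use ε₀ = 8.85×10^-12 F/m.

C = ε₀A/d = (8.85×10^-12)(2.90×10^-3)/(3.85×10^-3) = 6.666×10^-12 F, so τ = RC = 5.766×10^-7 s.
The conduction current is I(t) = (V₀/R) e^(−t/τ), and the displacement current between the plates equals it.
t/τ = 1.942; I_d = (27.5/8.65×10^4) · e^(−1.942) = (3.179×10^-4)(0.1434) = 4.56×10^-5 A.

4.56×10^-5 A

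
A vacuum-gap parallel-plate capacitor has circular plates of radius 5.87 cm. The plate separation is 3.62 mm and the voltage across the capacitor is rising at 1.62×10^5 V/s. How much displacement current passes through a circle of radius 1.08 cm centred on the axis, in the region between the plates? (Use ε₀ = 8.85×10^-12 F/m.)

dE/dt = (dV/dt)/d = 4.475×10^7 V/(m·s); I_d = ε₀(πR²)(dE/dt) = (8.85×10^-12)(0.01082)(4.475×10^7) = 4.285×10^-6 A.
Through an area πr² the displacement current is I_d·(πr²/πR²) = I_d (r/R)² = 1.45×10^-7 A.

1.45×10^-7 A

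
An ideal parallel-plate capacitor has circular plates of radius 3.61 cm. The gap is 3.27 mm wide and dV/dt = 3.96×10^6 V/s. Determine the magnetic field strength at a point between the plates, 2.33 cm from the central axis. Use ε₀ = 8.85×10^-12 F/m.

1.57×10^-10 T

With E = V/d, dE/dt = 1.211×10^9 V/(m·s) and πR² = 4.094×10^-3 m², giving I_d = ε₀ πR² dE/dt = 4.388×10^-5 A.
∮B·dl = μ₀ I_d,enc with I_d,enc = I_d r²/R² = 1.828×10^-5 A; so B = μ₀ I_d,enc/(2πr) = 1.57×10^-10 T.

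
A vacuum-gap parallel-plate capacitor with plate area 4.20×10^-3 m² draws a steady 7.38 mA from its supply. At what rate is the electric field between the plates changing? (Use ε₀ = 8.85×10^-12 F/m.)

1.99×10^11 V/(m·s)

Charge continuity gives I_d = I = 7.38×10^-3 A between the plates.
Since I_d = ε₀ A dE/dt, dE/dt = I_d/(ε₀A) = (7.38×10^-3)/((8.85×10^-12)(4.20×10^-3)) = 1.99×10^11 V/(m·s).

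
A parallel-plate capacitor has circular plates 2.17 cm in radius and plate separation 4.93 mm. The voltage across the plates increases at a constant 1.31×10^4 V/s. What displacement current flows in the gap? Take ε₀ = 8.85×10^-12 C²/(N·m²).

3.48×10^-8 A

E = V/d so dE/dt = (dV/dt)/d = 2.657×10^6 V/(m·s), and I_d = ε₀ A dE/dt = (8.85×10^-12)(1.479×10^-3)(2.657×10^6) = 3.48×10^-8 A.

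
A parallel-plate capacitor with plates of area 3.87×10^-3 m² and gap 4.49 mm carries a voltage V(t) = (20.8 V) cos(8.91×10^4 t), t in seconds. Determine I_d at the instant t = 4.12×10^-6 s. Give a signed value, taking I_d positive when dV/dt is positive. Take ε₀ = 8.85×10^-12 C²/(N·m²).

-5.07×10^-6 A

C = ε₀A/d = (8.85×10^-12)(3.87×10^-3)/(4.49×10^-3) = 7.628×10^-12 F. dV/dt = V₀ω·−sin(ωt); at ωt = 0.367092 rad this factor is -0.3589.
I_d = C dV/dt = (7.628×10^-12)(20.8)(8.91×10^4)(-0.3589) = -5.07×10^-6 A.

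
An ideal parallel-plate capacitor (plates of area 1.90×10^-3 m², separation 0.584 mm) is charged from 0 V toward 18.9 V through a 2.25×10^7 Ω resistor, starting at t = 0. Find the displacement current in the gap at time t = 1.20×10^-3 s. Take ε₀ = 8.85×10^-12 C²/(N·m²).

C = ε₀A/d = (8.85×10^-12)(1.90×10^-3)/(5.84×10^-4) = 2.879×10^-11 F, so τ = RC = 6.478×10^-4 s.
The conduction current is I(t) = (V₀/R) e^(−t/τ), and the displacement current between the plates equals it.
t/τ = 1.852; I_d = (18.9/2.25×10^7) · e^(−1.852) = (8.400×10^-7)(0.1569) = 1.32×10^-7 A.

1.32×10^-7 A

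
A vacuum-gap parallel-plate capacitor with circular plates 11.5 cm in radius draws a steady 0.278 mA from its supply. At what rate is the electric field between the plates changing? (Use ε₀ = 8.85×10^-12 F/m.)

Charge continuity gives I_d = I = 2.78×10^-4 A between the plates.
Then dE/dt = I_d/(ε₀A) = 7.56×10^8 V/(m·s).

7.56×10^8 V/(m·s)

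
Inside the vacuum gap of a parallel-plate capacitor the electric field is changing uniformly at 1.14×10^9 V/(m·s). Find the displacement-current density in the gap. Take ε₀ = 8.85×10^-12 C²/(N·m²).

0.0101 A/m²

J_d = ε₀ dE/dt = (8.85×10^-12)(1.14×10^9) = 0.0101 A/m².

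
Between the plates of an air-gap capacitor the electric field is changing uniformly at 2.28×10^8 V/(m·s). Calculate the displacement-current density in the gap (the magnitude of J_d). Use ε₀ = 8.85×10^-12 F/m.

2.02×10^-3 A/m²

J_d = ε₀ dE/dt = (8.85×10^-12)(2.28×10^8) = 2.02×10^-3 A/m².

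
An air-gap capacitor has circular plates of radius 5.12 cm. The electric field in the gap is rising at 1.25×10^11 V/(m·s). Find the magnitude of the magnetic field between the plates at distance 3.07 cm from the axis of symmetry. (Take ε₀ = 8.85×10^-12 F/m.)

2.13×10^-8 T

Through the whole plate area (πR² = 8.235×10^-3 m²), I_d = ε₀ πR² dE/dt = 9.110×10^-3 A.
∮B·dl = μ₀ I_d,enc with I_d,enc = I_d r²/R² = 3.275×10^-3 A; so B = μ₀ I_d,enc/(2πr) = 2.13×10^-8 T.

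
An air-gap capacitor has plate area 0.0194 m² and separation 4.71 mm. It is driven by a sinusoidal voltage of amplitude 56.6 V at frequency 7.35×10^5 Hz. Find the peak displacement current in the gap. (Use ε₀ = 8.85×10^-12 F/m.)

9.53×10^-3 A

C = ε₀A/d = (8.85×10^-12)(0.0194)/(4.71×10^-3) = 3.645×10^-11 F; ω = 2πf = 4.618×10^6 rad/s.
I_d = C dV/dt, so |I_d|_max = C V₀ ω = (3.645×10^-11)(56.6)(4.618×10^6) = 9.53×10^-3 A.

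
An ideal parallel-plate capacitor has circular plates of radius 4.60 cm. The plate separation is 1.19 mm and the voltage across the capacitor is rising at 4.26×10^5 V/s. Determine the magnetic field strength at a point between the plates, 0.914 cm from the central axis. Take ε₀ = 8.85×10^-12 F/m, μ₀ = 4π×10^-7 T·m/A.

1.82×10^-11 T

dE/dt = (dV/dt)/d = 3.580×10^8 V/(m·s); I_d = ε₀(πR²)(dE/dt) = (8.85×10^-12)(6.648×10^-3)(3.580×10^8) = 2.106×10^-5 A.
For r < R the Ampère–Maxwell law gives B(2πr) = μ₀ I_d (r²/R²), so B = μ₀ I_d r/(2πR²) = (4π×10^-7)(2.106×10^-5)(9.14×10^-3)/(2π·0.0460²) = 1.82×10^-11 T.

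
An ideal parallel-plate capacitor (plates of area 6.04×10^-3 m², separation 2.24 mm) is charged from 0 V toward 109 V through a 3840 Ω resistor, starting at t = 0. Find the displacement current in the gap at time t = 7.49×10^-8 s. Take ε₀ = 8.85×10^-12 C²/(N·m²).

0.0125 A

C = ε₀A/d = (8.85×10^-12)(6.04×10^-3)/(2.24×10^-3) = 2.386×10^-11 F, so τ = RC = 9.162×10^-8 s.
The conduction current is I(t) = (V₀/R) e^(−t/τ), and the displacement current between the plates equals it.
t/τ = 0.8175; I_d = (109/3840) · e^(−0.8175) = (0.02839)(0.4415) = 0.0125 A.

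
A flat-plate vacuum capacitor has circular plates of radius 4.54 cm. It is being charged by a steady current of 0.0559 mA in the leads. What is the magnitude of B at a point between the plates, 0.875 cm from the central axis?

4.75×10^-11 T

By continuity the displacement current in the gap matches the conduction current: I_d = 5.59×10^-5 A.
For r < R the Ampère–Maxwell law gives B(2πr) = μ₀ I_d (r²/R²), so B = μ₀ I_d r/(2πR²) = (4π×10^-7)(5.59×10^-5)(8.75×10^-3)/(2π·0.0454²) = 4.75×10^-11 T.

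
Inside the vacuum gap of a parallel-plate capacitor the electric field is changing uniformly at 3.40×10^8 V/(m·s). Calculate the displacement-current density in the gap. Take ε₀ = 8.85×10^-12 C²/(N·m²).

J_d = ε₀ ∂E/∂t, so J_d = 3.01×10^-3 A/m².

3.01×10^-3 A/m²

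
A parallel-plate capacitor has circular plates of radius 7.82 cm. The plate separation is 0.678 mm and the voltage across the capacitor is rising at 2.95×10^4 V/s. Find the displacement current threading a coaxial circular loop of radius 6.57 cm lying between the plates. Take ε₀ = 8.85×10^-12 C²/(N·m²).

5.22×10^-6 A

dE/dt = (dV/dt)/d = 4.351×10^7 V/(m·s); I_d = ε₀(πR²)(dE/dt) = (8.85×10^-12)(0.01921)(4.351×10^7) = 7.397×10^-6 A.
Through an area πr² the displacement current is I_d·(πr²/πR²) = I_d (r/R)² = 5.22×10^-6 A.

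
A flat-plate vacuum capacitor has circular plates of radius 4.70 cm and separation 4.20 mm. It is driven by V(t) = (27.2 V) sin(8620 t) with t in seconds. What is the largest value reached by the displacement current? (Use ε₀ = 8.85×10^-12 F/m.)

3.43×10^-6 A

C = ε₀A/d = (8.85×10^-12)(6.940×10^-3)/(4.20×10^-3) = 1.462×10^-11 F; ω = 8620 rad/s.
I_d = C dV/dt, so |I_d|_max = C V₀ ω = (1.462×10^-11)(27.2)(8620) = 3.43×10^-6 A.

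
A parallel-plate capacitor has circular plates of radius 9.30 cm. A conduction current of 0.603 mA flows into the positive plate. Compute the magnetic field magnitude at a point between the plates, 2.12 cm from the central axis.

2.96×10^-10 T

By continuity the displacement current in the gap matches the conduction current: I_d = 6.03×10^-4 A.
An Ampèrian loop of radius r encloses a fraction (r/R)² of I_d. Then B·2πr = μ₀ I_d (r/R)², giving B = μ₀ I_d r/(2πR²) = 2.96×10^-10 T.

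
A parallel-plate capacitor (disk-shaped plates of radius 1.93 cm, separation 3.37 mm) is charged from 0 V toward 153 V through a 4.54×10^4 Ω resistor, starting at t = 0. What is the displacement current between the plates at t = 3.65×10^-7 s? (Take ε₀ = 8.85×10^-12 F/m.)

2.46×10^-4 A

C = ε₀A/d = (8.85×10^-12)(1.170×10^-3)/(3.37×10^-3) = 3.073×10^-12 F and τ = RC = 1.395×10^-7 s. I_d in the gap equals the RC charging current.
I_d(t) = (V₀/R) e^(−t/τ) = 3.370×10^-3 · e^(−2.616) = 2.46×10^-4 A.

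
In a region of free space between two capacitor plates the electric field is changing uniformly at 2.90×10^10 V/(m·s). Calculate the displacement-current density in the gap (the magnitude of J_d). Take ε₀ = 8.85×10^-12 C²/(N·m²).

The displacement-current density is ε₀ ∂E/∂t = (8.85×10^-12)(2.90×10^10) = 0.257 A/m².

0.257 A/m²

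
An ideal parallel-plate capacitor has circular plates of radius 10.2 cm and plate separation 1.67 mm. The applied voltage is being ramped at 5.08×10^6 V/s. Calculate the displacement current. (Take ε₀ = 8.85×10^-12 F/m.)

8.80×10^-4 A

E = V/d so dE/dt = (dV/dt)/d = 3.042×10^9 V/(m·s), and I_d = ε₀ A dE/dt = (8.85×10^-12)(0.03269)(3.042×10^9) = 8.80×10^-4 A.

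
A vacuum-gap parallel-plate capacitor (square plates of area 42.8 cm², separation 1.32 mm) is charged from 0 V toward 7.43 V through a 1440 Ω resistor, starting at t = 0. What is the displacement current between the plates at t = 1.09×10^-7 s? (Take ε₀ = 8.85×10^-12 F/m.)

3.69×10^-4 A

C = ε₀A/d = (8.85×10^-12)(4.28×10^-3)/(1.32×10^-3) = 2.870×10^-11 F, so τ = RC = 4.133×10^-8 s.
The conduction current is I(t) = (V₀/R) e^(−t/τ), and the displacement current between the plates equals it.
t/τ = 2.637; I_d = (7.43/1440) · e^(−2.637) = (5.160×10^-3)(0.07158) = 3.69×10^-4 A.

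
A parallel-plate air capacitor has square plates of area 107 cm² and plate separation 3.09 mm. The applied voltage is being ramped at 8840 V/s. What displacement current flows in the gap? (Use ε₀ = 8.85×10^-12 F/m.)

C = ε₀A/d = (8.85×10^-12)(0.0107)/(3.09×10^-3) = 3.065×10^-11 F.
I_d = C dV/dt = (3.065×10^-11)(8840) = 2.71×10^-7 A.

2.71×10^-7 A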